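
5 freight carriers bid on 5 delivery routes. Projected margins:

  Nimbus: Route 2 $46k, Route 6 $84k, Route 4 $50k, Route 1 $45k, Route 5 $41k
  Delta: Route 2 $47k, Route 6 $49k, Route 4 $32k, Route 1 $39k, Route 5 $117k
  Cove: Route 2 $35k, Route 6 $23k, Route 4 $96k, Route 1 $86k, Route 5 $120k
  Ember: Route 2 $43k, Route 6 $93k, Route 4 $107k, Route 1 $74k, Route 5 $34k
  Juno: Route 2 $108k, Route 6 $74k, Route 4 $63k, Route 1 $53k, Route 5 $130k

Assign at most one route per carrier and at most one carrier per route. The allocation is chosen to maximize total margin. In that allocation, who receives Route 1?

This is a one-to-one assignment (maximum-weight bipartite matching).
Optimal: Nimbus→Route 6 ($84k), Delta→Route 5 ($117k), Cove→Route 1 ($86k), Ember→Route 4 ($107k), Juno→Route 2 ($108k) — total 84+117+86+107+108 = $502k.
Next-best assignment: Nimbus→Route 6, Delta→Route 5, Cove→Route 4, Ember→Route 1, Juno→Route 2 = $479k.
Cove's own top route is Route 5 ($120k), but forcing Cove→Route 5 and reassigning the rest optimally gives only $458k — worse by 44.

Cove receives Route 1.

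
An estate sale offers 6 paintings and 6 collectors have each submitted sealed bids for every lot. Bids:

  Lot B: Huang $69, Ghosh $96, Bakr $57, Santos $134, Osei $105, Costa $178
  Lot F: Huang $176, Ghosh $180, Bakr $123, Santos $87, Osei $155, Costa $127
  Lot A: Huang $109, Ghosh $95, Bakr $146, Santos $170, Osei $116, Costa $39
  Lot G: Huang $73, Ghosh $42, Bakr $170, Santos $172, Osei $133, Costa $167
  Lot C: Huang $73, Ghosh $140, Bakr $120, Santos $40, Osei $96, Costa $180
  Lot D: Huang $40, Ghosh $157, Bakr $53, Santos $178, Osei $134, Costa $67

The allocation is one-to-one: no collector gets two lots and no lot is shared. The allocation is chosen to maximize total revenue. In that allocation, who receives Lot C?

This is the linear assignment problem.
Optimal: Huang→Lot F ($176), Ghosh→Lot C ($140), Bakr→Lot G ($170), Santos→Lot A ($170), Osei→Lot D ($134), Costa→Lot B ($178) — total 176+140+170+170+134+178 = $968.
Row-greedy (each collector in turn takes its best remaining lot) gives $958, worse by 10.
Next-best assignment: Huang→Lot F, Ghosh→Lot C, Bakr→Lot G, Santos→Lot D, Osei→Lot A, Costa→Lot B = $958.
No other one-to-one assignment exceeds $968.
Ghosh's own top lot is Lot F ($180), but forcing Ghosh→Lot F and reassigning the rest optimally gives only $922 — worse by 46.

Ghosh receives Lot C.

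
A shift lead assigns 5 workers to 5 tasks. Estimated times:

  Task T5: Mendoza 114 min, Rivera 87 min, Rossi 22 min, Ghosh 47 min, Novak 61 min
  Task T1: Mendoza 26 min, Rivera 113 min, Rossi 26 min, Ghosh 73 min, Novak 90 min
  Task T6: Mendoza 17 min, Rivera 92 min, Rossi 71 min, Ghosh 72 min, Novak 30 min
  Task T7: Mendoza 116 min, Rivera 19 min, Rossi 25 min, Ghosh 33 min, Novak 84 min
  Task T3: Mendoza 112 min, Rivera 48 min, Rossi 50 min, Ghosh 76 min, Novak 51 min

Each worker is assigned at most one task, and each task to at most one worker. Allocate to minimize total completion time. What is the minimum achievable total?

This is a one-to-one assignment (minimum-cost bipartite matching).
Optimal: Mendoza→Task T1 (26 min), Rivera→Task T3 (48 min), Rossi→Task T5 (22 min), Ghosh→Task T7 (33 min), Novak→Task T6 (30 min) — total 26+48+22+33+30 = 159 min.
Row-greedy (each worker in turn takes its cheapest remaining task) gives 182 min, worse by 23.
Swapping Ghosh↔Rossi (Ghosh→Task T5 47 min, Rossi→Task T7 25 min) adds 17.
No other one-to-one assignment undercuts 159 min.

Minimum total: 159 min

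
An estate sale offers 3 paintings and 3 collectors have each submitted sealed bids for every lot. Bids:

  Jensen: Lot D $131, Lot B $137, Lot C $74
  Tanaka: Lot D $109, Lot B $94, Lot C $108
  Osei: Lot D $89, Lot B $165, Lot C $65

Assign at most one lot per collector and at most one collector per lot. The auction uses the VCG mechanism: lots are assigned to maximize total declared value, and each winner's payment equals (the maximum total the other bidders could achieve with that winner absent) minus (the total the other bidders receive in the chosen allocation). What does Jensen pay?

Jensen pays $1.

Efficient allocation: Jensen→Lot D ($131), Tanaka→Lot C ($108), Osei→Lot B ($165); total welfare W = $404.
Jensen receives Lot D at value $131, so the others get W − 131 = $273.
Without Jensen: best allocation of the remaining 2 bidders over all 3 lots is Tanaka→Lot D ($109), Osei→Lot B ($165), total $274.
VCG payment = (others' best without Jensen) − (others' welfare with Jensen) = 274 − 273 = $1.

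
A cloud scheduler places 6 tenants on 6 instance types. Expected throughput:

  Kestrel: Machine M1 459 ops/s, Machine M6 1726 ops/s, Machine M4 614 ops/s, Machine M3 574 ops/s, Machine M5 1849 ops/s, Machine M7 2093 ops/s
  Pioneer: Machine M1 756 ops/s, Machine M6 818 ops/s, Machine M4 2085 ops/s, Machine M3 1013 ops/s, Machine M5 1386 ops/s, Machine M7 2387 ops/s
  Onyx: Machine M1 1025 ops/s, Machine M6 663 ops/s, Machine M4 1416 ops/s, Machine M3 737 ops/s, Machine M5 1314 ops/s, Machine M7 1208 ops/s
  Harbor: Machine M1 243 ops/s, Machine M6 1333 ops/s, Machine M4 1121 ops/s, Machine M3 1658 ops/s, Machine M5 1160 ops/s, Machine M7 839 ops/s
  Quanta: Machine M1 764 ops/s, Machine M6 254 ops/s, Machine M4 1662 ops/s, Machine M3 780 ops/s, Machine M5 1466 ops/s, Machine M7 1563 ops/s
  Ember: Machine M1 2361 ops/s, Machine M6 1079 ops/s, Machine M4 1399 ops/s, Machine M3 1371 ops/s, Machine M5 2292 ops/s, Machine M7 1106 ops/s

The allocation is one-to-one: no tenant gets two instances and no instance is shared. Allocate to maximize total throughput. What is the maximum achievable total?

Maximum total: 11108 ops/s

Optimal: Kestrel→Machine M6 (1726 ops/s), Pioneer→Machine M7 (2387 ops/s), Onyx→Machine M5 (1314 ops/s), Harbor→Machine M3 (1658 ops/s), Quanta→Machine M4 (1662 ops/s), Ember→Machine M1 (2361 ops/s) — total 1726+2387+1314+1658+1662+2361 = 11108 ops/s.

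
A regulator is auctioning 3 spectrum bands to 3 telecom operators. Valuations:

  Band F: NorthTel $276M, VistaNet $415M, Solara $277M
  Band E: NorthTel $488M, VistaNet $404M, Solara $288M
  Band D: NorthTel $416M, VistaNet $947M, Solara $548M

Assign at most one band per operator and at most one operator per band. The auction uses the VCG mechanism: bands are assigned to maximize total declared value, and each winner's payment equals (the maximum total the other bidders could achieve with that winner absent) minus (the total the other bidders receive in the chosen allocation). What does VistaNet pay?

Efficient allocation: NorthTel→Band E ($488M), VistaNet→Band D ($947M), Solara→Band F ($277M); total welfare W = $1712M.
VistaNet receives Band D at value $947M, so the others get W − 947 = $765M.
Without VistaNet: best allocation of the remaining 2 bidders over all 3 bands is NorthTel→Band E ($488M), Solara→Band D ($548M), total $1036M.
VCG payment = (others' best without VistaNet) − (others' welfare with VistaNet) = 1036 − 765 = $271M.

VistaNet pays $271M.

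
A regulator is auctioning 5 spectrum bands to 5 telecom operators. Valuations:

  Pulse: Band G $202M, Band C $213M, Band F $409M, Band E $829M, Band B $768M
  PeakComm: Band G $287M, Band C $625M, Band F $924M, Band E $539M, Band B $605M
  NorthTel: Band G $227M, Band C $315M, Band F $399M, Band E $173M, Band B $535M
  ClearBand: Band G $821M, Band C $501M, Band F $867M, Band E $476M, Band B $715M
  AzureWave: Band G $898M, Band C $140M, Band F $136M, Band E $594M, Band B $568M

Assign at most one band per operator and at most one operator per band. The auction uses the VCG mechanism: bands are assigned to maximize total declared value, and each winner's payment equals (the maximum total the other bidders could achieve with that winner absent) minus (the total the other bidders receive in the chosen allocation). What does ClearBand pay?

Efficient allocation: Pulse→Band E ($829M), PeakComm→Band C ($625M), NorthTel→Band B ($535M), ClearBand→Band F ($867M), AzureWave→Band G ($898M); total welfare W = $3754M.
ClearBand receives Band F at value $867M, so the others get W − 867 = $2887M.
Without ClearBand: best allocation of the remaining 4 bidders over all 5 bands is Pulse→Band E ($829M), PeakComm→Band F ($924M), NorthTel→Band B ($535M), AzureWave→Band G ($898M), total $3186M.
VCG payment = (others' best without ClearBand) − (others' welfare with ClearBand) = 3186 − 2887 = $299M.

ClearBand pays $299M.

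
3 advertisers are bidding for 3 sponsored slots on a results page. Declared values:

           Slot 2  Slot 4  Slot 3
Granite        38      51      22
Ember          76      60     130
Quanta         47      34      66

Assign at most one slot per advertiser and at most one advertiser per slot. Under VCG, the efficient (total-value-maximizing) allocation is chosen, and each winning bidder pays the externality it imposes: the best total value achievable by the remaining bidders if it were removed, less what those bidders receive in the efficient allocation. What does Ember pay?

Ember pays $19.

Efficient allocation: Granite→Slot 4 ($51), Ember→Slot 3 ($130), Quanta→Slot 2 ($47); total welfare W = $228.
Ember receives Slot 3 at value $130, so the others get W − 130 = $98.
Without Ember: best allocation of the remaining 2 bidders over all 3 slots is Granite→Slot 4 ($51), Quanta→Slot 3 ($66), total $117.
VCG payment = (others' best without Ember) − (others' welfare with Ember) = 117 − 98 = $19.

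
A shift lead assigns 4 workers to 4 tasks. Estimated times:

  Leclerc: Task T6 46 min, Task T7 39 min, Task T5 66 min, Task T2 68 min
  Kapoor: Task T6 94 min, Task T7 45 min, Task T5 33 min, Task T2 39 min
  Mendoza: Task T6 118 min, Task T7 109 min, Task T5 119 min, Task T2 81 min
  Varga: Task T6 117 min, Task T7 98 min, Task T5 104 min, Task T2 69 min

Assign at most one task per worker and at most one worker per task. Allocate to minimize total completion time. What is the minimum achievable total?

Minimum total: 257 min

Optimal: Leclerc→Task T6 (46 min), Kapoor→Task T5 (33 min), Mendoza→Task T7 (109 min), Varga→Task T2 (69 min) — total 46+33+109+69 = 257 min.
Column-greedy (each task in turn goes to its cheapest remaining worker) gives 276 min, worse by 19.
Next-best assignment: Leclerc→Task T6, Kapoor→Task T5, Mendoza→Task T2, Varga→Task T7 = 258 min.
Swapping Leclerc↔Varga (Leclerc→Task T2 68 min, Varga→Task T6 117 min) adds 70.
Every other assignment is strictly worse.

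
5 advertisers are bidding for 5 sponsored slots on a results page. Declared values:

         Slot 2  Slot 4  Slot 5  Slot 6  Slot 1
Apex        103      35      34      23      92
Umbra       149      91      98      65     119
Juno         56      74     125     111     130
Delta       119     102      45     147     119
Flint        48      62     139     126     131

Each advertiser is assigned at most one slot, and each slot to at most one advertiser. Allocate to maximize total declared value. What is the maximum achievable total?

Optimal: Apex→Slot 2 ($103), Umbra→Slot 4 ($91), Juno→Slot 1 ($130), Delta→Slot 6 ($147), Flint→Slot 5 ($139) — total 103+91+130+147+139 = $610.
Max-entry greedy (repeatedly take the single best remaining cell) gives $600, worse by 10.
Next-best assignment: Apex→Slot 1, Umbra→Slot 2, Juno→Slot 4, Delta→Slot 6, Flint→Slot 5 = $601.
No other one-to-one assignment exceeds $610.

Maximum total: $610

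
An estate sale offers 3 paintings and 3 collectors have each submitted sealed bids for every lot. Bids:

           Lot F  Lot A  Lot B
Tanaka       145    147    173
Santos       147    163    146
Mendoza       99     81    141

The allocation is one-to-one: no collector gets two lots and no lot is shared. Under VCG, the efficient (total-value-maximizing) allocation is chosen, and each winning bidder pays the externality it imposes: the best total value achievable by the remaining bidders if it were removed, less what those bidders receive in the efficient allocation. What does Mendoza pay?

Efficient allocation: Tanaka→Lot F ($145), Santos→Lot A ($163), Mendoza→Lot B ($141); total welfare W = $449.
Mendoza receives Lot B at value $141, so the others get W − 141 = $308.
Without Mendoza: best allocation of the remaining 2 bidders over all 3 lots is Tanaka→Lot B ($173), Santos→Lot A ($163), total $336.
VCG payment = (others' best without Mendoza) − (others' welfare with Mendoza) = 336 − 308 = $28.

Mendoza pays $28.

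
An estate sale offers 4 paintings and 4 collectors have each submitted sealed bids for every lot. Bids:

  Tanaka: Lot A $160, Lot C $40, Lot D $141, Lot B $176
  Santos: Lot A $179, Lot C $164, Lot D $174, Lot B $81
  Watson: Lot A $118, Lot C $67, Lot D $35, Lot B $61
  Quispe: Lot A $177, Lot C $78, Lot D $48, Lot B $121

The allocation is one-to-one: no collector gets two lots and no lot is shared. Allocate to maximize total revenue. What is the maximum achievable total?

Optimal: Tanaka→Lot B ($176), Santos→Lot D ($174), Watson→Lot C ($67), Quispe→Lot A ($177) — total 176+174+67+177 = $594.
Max-entry greedy (repeatedly take the single best remaining cell) gives $468, worse by 126.
Next-best assignment: Tanaka→Lot B, Santos→Lot C, Watson→Lot D, Quispe→Lot A = $552.

Maximum total: $594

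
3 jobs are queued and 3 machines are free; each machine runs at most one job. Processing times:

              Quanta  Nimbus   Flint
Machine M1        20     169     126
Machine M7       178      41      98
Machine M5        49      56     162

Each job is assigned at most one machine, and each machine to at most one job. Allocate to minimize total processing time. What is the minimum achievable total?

Minimum total: 174 min

Optimal: Quanta→Machine M1 (20 min), Nimbus→Machine M5 (56 min), Flint→Machine M7 (98 min) — total 20+56+98 = 174 min.
Column-greedy (each machine in turn goes to its cheapest remaining job) gives 223 min, worse by 49.
Next-best assignment: Quanta→Machine M5, Nimbus→Machine M7, Flint→Machine M1 = 216 min.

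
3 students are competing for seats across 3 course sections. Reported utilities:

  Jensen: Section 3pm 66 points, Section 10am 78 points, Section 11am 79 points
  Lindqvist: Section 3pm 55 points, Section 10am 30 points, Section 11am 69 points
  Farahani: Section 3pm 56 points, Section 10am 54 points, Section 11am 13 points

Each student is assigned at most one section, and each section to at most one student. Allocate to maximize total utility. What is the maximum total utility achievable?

Optimal: Jensen→Section 10am (78 points), Lindqvist→Section 11am (69 points), Farahani→Section 3pm (56 points) — total 78+69+56 = 203 points.
Column-greedy (each section in turn goes to its best remaining student) gives 189 points, worse by 14.

Max total: 203 points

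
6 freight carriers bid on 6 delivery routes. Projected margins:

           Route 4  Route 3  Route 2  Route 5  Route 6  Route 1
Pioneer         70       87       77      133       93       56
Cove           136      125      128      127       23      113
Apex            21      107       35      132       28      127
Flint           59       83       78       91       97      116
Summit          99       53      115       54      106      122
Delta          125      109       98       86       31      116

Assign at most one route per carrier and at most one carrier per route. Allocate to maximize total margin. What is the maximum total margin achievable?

Max total: $722k

Optimal: Pioneer→Route 5 ($133k), Cove→Route 3 ($125k), Apex→Route 1 ($127k), Flint→Route 6 ($97k), Summit→Route 2 ($115k), Delta→Route 4 ($125k) — total 133+125+127+97+115+125 = $722k.
Column-greedy (each route in turn goes to its best remaining carrier) gives $717k, worse by 5.
Swapping Flint↔Summit (Flint→Route 2 $78k, Summit→Route 6 $106k) loses 28.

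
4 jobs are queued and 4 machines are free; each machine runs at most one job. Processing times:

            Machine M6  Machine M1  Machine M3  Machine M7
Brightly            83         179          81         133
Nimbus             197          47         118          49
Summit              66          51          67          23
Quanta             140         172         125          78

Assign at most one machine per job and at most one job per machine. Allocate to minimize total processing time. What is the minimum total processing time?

Min total: 272 min

Treat this as an assignment problem: match each job to one machine.
Optimal: Brightly→Machine M3 (81 min), Nimbus→Machine M1 (47 min), Summit→Machine M6 (66 min), Quanta→Machine M7 (78 min) — total 81+47+66+78 = 272 min.
Min-entry greedy (repeatedly take the single cheapest remaining cell) gives 291 min, worse by 19.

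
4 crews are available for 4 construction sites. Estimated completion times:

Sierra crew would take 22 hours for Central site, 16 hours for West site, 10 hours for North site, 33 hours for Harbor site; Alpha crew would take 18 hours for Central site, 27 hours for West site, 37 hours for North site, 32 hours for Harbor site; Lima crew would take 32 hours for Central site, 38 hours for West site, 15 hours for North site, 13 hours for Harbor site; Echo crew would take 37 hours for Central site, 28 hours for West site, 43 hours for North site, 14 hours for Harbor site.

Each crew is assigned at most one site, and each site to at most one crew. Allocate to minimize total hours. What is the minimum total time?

Min total: 63 hours

Optimal: Sierra crew→West site (16 hours), Alpha crew→Central site (18 hours), Lima crew→North site (15 hours), Echo crew→Harbor site (14 hours) — total 16+18+15+14 = 63 hours.
Min-entry greedy (repeatedly take the single cheapest remaining cell) gives 69 hours, worse by 6.
Next-best assignment: Sierra crew→North site, Alpha crew→Central site, Lima crew→Harbor site, Echo crew→West site = 69 hours.
Swapping Alpha crew↔Lima crew (Alpha crew→North site 37 hours, Lima crew→Central site 32 hours) adds 36.
No other one-to-one assignment undercuts 63 hours.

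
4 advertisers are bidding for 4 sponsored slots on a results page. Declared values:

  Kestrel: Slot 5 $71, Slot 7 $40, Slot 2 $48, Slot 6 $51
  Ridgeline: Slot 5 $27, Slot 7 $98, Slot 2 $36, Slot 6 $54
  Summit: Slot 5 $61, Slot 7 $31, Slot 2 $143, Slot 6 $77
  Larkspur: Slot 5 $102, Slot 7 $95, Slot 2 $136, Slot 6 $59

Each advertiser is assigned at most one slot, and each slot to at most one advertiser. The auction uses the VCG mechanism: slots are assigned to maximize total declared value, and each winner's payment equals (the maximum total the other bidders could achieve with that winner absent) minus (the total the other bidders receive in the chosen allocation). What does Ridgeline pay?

Efficient allocation: Kestrel→Slot 6 ($51), Ridgeline→Slot 7 ($98), Summit→Slot 2 ($143), Larkspur→Slot 5 ($102); total welfare W = $394.
Ridgeline receives Slot 7 at value $98, so the others get W − 98 = $296.
Without Ridgeline: best allocation of the remaining 3 bidders over all 4 slots is Kestrel→Slot 5 ($71), Summit→Slot 2 ($143), Larkspur→Slot 7 ($95), total $309.
VCG payment = (others' best without Ridgeline) − (others' welfare with Ridgeline) = 309 − 296 = $13.

Ridgeline pays $13.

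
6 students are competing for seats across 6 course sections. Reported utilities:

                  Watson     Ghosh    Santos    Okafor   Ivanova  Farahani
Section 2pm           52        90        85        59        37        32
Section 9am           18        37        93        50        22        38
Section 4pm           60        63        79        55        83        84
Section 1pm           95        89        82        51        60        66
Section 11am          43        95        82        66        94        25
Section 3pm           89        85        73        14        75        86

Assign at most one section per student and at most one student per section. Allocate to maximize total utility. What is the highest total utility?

Maximum total: 513 points

Optimal: Watson→Section 1pm (95 points), Ghosh→Section 2pm (90 points), Santos→Section 9am (93 points), Okafor→Section 4pm (55 points), Ivanova→Section 11am (94 points), Farahani→Section 3pm (86 points) — total 95+90+93+55+94+86 = 513 points.
Row-greedy (each student in turn takes its best remaining section) gives 511 points, worse by 2.
No other one-to-one assignment exceeds 513 points.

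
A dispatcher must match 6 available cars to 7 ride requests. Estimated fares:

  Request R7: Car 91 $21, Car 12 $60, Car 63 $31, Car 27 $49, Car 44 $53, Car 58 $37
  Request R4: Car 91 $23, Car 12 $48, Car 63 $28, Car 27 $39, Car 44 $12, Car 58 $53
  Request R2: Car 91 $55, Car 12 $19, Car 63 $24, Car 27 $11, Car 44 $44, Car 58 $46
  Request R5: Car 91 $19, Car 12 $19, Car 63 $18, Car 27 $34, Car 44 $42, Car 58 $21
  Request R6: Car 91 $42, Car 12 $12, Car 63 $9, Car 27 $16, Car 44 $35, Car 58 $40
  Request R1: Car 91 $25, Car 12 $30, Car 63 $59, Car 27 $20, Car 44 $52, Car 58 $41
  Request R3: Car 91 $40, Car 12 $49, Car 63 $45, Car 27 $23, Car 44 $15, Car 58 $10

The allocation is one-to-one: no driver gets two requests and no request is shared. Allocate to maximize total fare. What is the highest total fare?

Optimal: Car 91→Request R2 ($55), Car 12→Request R3 ($49), Car 63→Request R1 ($59), Car 27→Request R7 ($49), Car 44→Request R5 ($42), Car 58→Request R4 ($53) — total 55+49+59+49+42+53 = $307.
Column-greedy (each request in turn goes to its best remaining driver) gives $285, worse by 22.

Maximum total: $307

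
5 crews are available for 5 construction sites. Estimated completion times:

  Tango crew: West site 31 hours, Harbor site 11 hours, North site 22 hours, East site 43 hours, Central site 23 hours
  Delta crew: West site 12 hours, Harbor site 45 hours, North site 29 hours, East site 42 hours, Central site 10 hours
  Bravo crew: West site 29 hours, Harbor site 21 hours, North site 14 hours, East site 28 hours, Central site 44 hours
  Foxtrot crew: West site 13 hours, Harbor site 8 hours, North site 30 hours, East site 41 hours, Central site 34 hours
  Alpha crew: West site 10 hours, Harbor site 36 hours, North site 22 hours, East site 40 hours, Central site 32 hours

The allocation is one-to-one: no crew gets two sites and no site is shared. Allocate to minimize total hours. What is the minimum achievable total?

This is the linear assignment problem.
Optimal: Tango crew→North site (22 hours), Delta crew→Central site (10 hours), Bravo crew→East site (28 hours), Foxtrot crew→Harbor site (8 hours), Alpha crew→West site (10 hours) — total 22+10+28+8+10 = 78 hours.
Column-greedy (each site in turn goes to its cheapest remaining crew) gives 97 hours, worse by 19.
Swapping Alpha crew↔Tango crew (Alpha crew→North site 22 hours, Tango crew→West site 31 hours) adds 21.
No other one-to-one assignment undercuts 78 hours.

Min total: 78 hours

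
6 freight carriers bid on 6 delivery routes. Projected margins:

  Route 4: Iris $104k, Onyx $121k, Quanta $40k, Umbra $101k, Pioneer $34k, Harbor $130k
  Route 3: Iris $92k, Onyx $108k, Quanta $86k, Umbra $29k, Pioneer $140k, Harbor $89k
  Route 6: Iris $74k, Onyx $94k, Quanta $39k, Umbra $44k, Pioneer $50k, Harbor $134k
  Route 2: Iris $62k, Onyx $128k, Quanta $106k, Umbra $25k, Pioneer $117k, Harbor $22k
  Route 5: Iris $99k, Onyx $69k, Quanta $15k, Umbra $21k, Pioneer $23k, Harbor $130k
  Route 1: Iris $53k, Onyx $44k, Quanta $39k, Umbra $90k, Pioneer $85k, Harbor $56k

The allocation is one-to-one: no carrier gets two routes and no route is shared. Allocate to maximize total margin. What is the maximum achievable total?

Maximum total: $690k

Treat this as an assignment problem: match each carrier to one route.
Optimal: Iris→Route 5 ($99k), Onyx→Route 4 ($121k), Quanta→Route 2 ($106k), Umbra→Route 1 ($90k), Pioneer→Route 3 ($140k), Harbor→Route 6 ($134k) — total 99+121+106+90+140+134 = $690k.
Row-greedy (each carrier in turn takes its best remaining route) gives $588k, worse by 102.
Next-best assignment: Iris→Route 4, Onyx→Route 6, Quanta→Route 2, Umbra→Route 1, Pioneer→Route 3, Harbor→Route 5 = $664k.
Swapping Pioneer↔Onyx (Pioneer→Route 4 $34k, Onyx→Route 3 $108k) loses 119.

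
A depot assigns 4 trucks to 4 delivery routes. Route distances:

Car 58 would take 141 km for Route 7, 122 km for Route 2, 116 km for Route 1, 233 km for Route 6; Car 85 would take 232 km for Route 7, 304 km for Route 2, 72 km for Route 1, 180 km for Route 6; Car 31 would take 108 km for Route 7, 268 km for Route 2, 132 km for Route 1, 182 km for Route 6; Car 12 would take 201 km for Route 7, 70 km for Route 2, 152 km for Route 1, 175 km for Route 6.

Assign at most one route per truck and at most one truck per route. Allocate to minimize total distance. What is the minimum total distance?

Minimum total: 465 km

Treat this as an assignment problem: match each truck to one route.
Optimal: Car 58→Route 7 (141 km), Car 85→Route 1 (72 km), Car 31→Route 6 (182 km), Car 12→Route 2 (70 km) — total 141+72+182+70 = 465 km.
Column-greedy (each route in turn goes to its cheapest remaining truck) gives 483 km, worse by 18.
Every other assignment is strictly worse.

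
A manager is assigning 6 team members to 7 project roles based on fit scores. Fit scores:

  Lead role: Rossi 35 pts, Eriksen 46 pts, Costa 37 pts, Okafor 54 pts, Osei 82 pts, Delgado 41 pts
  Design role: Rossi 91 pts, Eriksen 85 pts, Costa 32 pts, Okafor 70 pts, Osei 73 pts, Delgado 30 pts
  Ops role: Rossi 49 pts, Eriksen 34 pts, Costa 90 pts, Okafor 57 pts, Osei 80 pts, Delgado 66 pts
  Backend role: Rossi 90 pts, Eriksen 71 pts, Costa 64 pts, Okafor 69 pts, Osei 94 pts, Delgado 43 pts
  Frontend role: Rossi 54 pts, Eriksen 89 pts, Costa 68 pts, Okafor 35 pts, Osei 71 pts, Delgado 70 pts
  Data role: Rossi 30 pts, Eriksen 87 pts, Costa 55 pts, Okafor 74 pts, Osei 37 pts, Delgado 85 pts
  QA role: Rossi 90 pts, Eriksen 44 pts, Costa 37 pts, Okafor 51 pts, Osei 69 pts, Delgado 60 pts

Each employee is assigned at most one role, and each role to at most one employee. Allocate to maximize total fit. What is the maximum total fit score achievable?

Max total: 518 pts

This is a one-to-one assignment (maximum-weight bipartite matching).
Optimal: Rossi→QA role (90 pts), Eriksen→Frontend role (89 pts), Costa→Ops role (90 pts), Okafor→Design role (70 pts), Osei→Backend role (94 pts), Delgado→Data role (85 pts) — total 90+89+90+70+94+85 = 518 pts.
Row-greedy (each employee in turn takes its best remaining role) gives 498 pts, worse by 20.
Swapping Costa↔Osei (Costa→Backend role 64 pts, Osei→Ops role 80 pts) loses 40.
Checked against all permutations: 518 pts is optimal.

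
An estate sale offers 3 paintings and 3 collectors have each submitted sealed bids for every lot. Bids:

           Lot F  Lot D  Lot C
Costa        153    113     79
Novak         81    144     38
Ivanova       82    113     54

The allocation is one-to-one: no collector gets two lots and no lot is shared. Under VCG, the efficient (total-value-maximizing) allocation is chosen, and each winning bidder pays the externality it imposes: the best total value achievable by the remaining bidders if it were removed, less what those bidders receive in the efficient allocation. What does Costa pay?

Efficient allocation: Costa→Lot F ($153), Novak→Lot D ($144), Ivanova→Lot C ($54); total welfare W = $351.
Costa receives Lot F at value $153, so the others get W − 153 = $198.
Without Costa: best allocation of the remaining 2 bidders over all 3 lots is Novak→Lot D ($144), Ivanova→Lot F ($82), total $226.
VCG payment = (others' best without Costa) − (others' welfare with Costa) = 226 − 198 = $28.

Costa pays $28.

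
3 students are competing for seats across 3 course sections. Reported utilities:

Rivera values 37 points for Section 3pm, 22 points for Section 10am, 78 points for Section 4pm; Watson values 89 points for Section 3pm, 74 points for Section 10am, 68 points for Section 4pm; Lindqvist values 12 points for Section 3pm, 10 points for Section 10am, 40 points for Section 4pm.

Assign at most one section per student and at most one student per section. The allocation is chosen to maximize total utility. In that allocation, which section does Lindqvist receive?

This is the linear assignment problem.
Optimal: Rivera→Section 4pm (78 points), Watson→Section 3pm (89 points), Lindqvist→Section 10am (10 points) — total 78+89+10 = 177 points.
Column-greedy (each section in turn goes to its best remaining student) gives 151 points, worse by 26.
Next-best assignment: Rivera→Section 4pm, Watson→Section 10am, Lindqvist→Section 3pm = 164 points.
Checked against all permutations: 177 points is optimal.
Lindqvist's own top section is Section 4pm (40 points), but forcing Lindqvist→Section 4pm and reassigning the rest optimally gives only 151 points — worse by 26.

Lindqvist receives Section 10am.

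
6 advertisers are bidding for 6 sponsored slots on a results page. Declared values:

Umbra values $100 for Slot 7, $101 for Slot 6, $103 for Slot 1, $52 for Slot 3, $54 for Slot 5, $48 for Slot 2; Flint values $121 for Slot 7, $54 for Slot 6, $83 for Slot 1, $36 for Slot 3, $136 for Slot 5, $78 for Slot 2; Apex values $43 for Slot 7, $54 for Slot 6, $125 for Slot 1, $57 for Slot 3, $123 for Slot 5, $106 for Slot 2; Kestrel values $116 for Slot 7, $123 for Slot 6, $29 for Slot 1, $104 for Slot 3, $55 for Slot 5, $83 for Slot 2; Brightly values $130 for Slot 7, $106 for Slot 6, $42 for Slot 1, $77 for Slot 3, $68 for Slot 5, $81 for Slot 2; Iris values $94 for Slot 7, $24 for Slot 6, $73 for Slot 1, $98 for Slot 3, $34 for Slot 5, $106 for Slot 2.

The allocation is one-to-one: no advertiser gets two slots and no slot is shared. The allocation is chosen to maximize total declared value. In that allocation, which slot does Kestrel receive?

Kestrel receives Slot 3.

This is the linear assignment problem.
Optimal: Umbra→Slot 6 ($101), Flint→Slot 5 ($136), Apex→Slot 1 ($125), Kestrel→Slot 3 ($104), Brightly→Slot 7 ($130), Iris→Slot 2 ($106) — total 101+136+125+104+130+106 = $702.
Row-greedy (each advertiser in turn takes its best remaining slot) gives $696, worse by 6.
Swapping Kestrel↔Iris (Kestrel→Slot 2 $83, Iris→Slot 3 $98) loses 29.
No other one-to-one assignment exceeds $702.
Kestrel's own top slot is Slot 6 ($123), but forcing Kestrel→Slot 6 and reassigning the rest optimally gives only $696 — worse by 6.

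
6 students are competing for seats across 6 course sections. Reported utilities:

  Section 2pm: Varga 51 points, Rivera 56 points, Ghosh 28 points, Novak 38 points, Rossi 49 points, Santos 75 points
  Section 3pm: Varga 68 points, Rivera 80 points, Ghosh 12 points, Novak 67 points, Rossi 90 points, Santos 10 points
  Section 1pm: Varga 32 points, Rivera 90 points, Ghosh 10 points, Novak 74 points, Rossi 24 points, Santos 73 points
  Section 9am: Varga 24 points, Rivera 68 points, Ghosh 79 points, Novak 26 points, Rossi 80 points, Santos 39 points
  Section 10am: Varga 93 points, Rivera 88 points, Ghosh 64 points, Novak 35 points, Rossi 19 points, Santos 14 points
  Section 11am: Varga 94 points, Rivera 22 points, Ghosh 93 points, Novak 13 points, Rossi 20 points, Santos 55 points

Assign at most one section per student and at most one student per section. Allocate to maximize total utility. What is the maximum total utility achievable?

Maximum total: 500 points

Optimal: Varga→Section 11am (94 points), Rivera→Section 10am (88 points), Ghosh→Section 9am (79 points), Novak→Section 1pm (74 points), Rossi→Section 3pm (90 points), Santos→Section 2pm (75 points) — total 94+88+79+74+90+75 = 500 points.
Column-greedy (each section in turn goes to its best remaining student) gives 440 points, worse by 60.
Next-best assignment: Varga→Section 10am, Rivera→Section 1pm, Ghosh→Section 11am, Novak→Section 3pm, Rossi→Section 9am, Santos→Section 2pm = 498 points.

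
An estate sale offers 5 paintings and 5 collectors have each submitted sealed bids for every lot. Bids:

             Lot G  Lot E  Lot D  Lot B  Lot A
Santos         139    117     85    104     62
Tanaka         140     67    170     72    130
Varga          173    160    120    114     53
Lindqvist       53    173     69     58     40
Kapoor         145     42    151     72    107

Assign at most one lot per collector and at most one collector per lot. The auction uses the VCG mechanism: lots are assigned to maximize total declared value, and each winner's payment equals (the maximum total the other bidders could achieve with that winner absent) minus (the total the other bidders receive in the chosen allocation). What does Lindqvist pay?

Efficient allocation: Santos→Lot B ($104), Tanaka→Lot A ($130), Varga→Lot G ($173), Lindqvist→Lot E ($173), Kapoor→Lot D ($151); total welfare W = $731.
Lindqvist receives Lot E at value $173, so the others get W − 173 = $558.
Without Lindqvist: best allocation of the remaining 4 bidders over all 5 lots is Santos→Lot G ($139), Tanaka→Lot A ($130), Varga→Lot E ($160), Kapoor→Lot D ($151), total $580.
VCG payment = (others' best without Lindqvist) − (others' welfare with Lindqvist) = 580 − 558 = $22.

Lindqvist pays $22.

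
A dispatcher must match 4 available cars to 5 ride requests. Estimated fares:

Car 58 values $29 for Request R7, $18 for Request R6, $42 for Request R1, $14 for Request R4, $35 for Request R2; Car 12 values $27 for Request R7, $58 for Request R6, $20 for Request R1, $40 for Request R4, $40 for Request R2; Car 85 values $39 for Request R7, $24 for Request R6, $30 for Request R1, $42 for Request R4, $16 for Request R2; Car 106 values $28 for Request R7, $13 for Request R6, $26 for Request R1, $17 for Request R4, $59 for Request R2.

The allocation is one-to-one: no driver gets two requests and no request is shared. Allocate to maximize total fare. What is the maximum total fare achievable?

Maximum total: $201

This is a one-to-one assignment (maximum-weight bipartite matching).
Optimal: Car 58→Request R1 ($42), Car 12→Request R6 ($58), Car 85→Request R4 ($42), Car 106→Request R2 ($59) — total 42+58+42+59 = $201.
Column-greedy (each request in turn goes to its best remaining driver) gives $156, worse by 45.
Swapping Car 106↔Car 12 (Car 106→Request R6 $13, Car 12→Request R2 $40) loses 64.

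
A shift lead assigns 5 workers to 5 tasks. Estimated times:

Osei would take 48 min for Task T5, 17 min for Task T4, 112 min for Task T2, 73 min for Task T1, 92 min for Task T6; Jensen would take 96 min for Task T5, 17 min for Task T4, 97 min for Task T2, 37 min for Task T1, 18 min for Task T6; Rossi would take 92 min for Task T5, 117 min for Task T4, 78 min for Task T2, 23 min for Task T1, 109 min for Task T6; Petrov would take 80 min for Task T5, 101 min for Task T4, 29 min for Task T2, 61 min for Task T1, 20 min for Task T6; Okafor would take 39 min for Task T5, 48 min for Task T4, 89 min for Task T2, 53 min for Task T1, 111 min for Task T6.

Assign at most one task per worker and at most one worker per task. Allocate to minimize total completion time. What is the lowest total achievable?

This is the linear assignment problem.
Optimal: Osei→Task T4 (17 min), Jensen→Task T6 (18 min), Rossi→Task T1 (23 min), Petrov→Task T2 (29 min), Okafor→Task T5 (39 min) — total 17+18+23+29+39 = 126 min.
Next-best assignment: Osei→Task T5, Jensen→Task T6, Rossi→Task T1, Petrov→Task T2, Okafor→Task T4 = 166 min.
Checked against all permutations: 126 min is optimal.

Minimum total: 126 min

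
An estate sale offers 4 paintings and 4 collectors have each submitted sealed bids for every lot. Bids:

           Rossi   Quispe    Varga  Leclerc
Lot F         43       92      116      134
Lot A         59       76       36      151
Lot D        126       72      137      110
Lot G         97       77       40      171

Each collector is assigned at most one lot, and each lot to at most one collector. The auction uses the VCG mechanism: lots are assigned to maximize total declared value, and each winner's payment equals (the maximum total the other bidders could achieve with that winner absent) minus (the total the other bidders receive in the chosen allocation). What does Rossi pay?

Efficient allocation: Rossi→Lot D ($126), Quispe→Lot A ($76), Varga→Lot F ($116), Leclerc→Lot G ($171); total welfare W = $489.
Rossi receives Lot D at value $126, so the others get W − 126 = $363.
Without Rossi: best allocation of the remaining 3 bidders over all 4 lots is Quispe→Lot F ($92), Varga→Lot D ($137), Leclerc→Lot G ($171), total $400.
VCG payment = (others' best without Rossi) − (others' welfare with Rossi) = 400 − 363 = $37.

Rossi pays $37.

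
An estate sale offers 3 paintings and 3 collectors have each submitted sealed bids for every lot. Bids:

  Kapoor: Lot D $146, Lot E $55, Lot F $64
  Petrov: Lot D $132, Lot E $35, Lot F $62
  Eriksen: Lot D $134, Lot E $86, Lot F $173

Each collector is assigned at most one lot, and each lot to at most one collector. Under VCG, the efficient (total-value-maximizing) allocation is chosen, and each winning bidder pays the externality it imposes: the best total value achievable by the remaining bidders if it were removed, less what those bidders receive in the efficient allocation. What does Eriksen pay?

Efficient allocation: Kapoor→Lot E ($55), Petrov→Lot D ($132), Eriksen→Lot F ($173); total welfare W = $360.
Eriksen receives Lot F at value $173, so the others get W − 173 = $187.
Without Eriksen: best allocation of the remaining 2 bidders over all 3 lots is Kapoor→Lot D ($146), Petrov→Lot F ($62), total $208.
VCG payment = (others' best without Eriksen) − (others' welfare with Eriksen) = 208 − 187 = $21.

Eriksen pays $21.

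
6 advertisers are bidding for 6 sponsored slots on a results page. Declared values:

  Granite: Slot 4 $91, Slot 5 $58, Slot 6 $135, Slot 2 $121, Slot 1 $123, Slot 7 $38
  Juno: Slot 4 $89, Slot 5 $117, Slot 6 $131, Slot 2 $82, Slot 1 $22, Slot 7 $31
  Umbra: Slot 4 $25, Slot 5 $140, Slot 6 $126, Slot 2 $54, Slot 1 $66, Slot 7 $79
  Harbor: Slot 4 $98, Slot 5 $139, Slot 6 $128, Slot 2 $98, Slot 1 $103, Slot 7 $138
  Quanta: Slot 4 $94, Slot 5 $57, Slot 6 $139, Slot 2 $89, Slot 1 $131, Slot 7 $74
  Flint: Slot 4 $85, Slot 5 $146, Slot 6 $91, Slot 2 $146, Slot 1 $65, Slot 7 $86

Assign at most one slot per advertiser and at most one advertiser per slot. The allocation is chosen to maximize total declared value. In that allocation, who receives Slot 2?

Flint receives Slot 2.

Treat this as an assignment problem: match each advertiser to one slot.
Optimal: Granite→Slot 6 ($135), Juno→Slot 4 ($89), Umbra→Slot 5 ($140), Harbor→Slot 7 ($138), Quanta→Slot 1 ($131), Flint→Slot 2 ($146) — total 135+89+140+138+131+146 = $779.
Column-greedy (each slot in turn goes to its best remaining advertiser) gives $601, worse by 178.
Checked against all permutations: $779 is optimal.
Flint's own top slot is Slot 5 ($146), but forcing Flint→Slot 5 and reassigning the rest optimally gives only $751 — worse by 28.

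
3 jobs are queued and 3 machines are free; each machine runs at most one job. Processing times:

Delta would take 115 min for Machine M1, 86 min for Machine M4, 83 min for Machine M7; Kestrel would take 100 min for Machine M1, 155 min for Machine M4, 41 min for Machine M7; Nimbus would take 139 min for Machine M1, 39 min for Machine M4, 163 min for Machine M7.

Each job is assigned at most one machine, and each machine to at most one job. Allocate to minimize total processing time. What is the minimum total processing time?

Minimum total: 195 min

This is the linear assignment problem.
Optimal: Delta→Machine M1 (115 min), Kestrel→Machine M7 (41 min), Nimbus→Machine M4 (39 min) — total 115+41+39 = 195 min.
Row-greedy (each job in turn takes its cheapest remaining machine) gives 222 min, worse by 27.
Next-best assignment: Delta→Machine M7, Kestrel→Machine M1, Nimbus→Machine M4 = 222 min.
Swapping Kestrel↔Nimbus (Kestrel→Machine M4 155 min, Nimbus→Machine M7 163 min) adds 238.
Checked against all permutations: 195 min is optimal.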